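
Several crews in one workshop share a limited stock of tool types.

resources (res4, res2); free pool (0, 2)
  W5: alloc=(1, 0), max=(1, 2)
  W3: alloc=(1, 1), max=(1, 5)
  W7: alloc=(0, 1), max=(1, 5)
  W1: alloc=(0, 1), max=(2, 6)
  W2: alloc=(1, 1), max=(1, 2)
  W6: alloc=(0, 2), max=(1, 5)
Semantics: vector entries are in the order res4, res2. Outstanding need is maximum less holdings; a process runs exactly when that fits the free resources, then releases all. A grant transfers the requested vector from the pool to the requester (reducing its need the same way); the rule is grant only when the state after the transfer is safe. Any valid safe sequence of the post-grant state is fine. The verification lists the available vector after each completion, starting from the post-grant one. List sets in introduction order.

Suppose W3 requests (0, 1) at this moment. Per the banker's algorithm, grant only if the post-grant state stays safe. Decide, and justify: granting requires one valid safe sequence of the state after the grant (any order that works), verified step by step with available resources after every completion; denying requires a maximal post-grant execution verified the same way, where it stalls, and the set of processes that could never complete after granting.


DENY. Granting would leave the state unsafe.
Key observation: the pool after W2, W5 is (2, 2); every surviving request exceeds it in res2, so progress ends there.
On the post-grant state, W2, W5 is a maximal run — nothing extends it. Step-by-step check:
  pool = (0, 1)
  W2: need (0, 1) fits (0, 1); releases (1, 1), pool now (1, 2)
  W5: need (0, 2) fits (1, 2); releases (1, 0), pool now (2, 2)
  W3 still needs (0, 3) but only (2, 2) is free — short on res2
  W7 still needs (1, 4) but only (2, 2) is free — short on res2
  W1 still needs (2, 5) but only (2, 2) is free — short on res2
  W6 still needs (1, 3) but only (2, 2) is free — short on res2
Had the request been granted, W3, W7, W1 and W6 could never finish.


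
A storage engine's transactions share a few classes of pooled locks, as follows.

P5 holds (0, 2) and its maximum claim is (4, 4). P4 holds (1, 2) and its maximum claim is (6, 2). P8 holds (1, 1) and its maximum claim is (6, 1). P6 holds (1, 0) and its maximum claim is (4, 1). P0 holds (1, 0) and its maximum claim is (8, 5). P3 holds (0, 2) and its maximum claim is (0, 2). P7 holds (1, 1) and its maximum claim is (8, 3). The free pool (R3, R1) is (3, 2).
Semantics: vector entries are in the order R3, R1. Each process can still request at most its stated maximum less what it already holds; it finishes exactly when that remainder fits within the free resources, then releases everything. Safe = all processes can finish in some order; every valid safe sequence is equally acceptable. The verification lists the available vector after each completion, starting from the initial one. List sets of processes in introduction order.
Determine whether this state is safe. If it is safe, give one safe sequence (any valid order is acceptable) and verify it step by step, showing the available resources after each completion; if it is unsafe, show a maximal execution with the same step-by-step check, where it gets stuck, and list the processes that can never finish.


UNSAFE.
Key observation: no order helps: past P6, P5, P3, the free pool tops out at (4, 6), below what each blocked process needs in R3.
Going as far as possible: P6, P5, P3; after that, nothing fits. Walking it through:
  pool = (3, 2)
  P6: need (3, 1) fits (3, 2); releases (1, 0), pool now (4, 2)
  P5: need (4, 2) fits (4, 2); releases (0, 2), pool now (4, 4)
  P3: need (0, 0) fits (4, 4); releases (0, 2), pool now (4, 6)
  blocked: P4 wants (5, 0), pool (4, 6) — not enough R3
  blocked: P8 wants (5, 0), pool (4, 6) — not enough R3
  blocked: P0 wants (7, 5), pool (4, 6) — not enough R3
  blocked: P7 wants (7, 2), pool (4, 6) — not enough R3
Never able to finish: P4, P8, P0 and P7.


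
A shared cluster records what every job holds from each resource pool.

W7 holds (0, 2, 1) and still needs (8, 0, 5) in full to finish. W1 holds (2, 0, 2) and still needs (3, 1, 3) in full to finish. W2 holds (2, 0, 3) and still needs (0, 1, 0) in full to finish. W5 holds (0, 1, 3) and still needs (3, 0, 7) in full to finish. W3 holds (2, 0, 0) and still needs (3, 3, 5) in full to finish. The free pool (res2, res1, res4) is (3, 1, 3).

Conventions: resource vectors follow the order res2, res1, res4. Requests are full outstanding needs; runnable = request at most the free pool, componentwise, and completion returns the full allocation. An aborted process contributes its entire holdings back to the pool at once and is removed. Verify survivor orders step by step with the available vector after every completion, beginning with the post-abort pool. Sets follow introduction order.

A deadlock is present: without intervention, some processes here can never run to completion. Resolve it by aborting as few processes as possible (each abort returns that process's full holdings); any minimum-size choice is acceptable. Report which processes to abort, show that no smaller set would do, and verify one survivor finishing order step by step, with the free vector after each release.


The answer: abort W3.
Key observation: W7 had no path to completion before; after the abort of W3 ((2, 0, 0) returned), step 4 is where it fits.
Minimality: the empty abort set fails — the state is deadlocked as it stands.
The survivors complete as W1, W2, W5, W7. Verifying each step (starting from the post-abort pool):
  pool = (5, 1, 3)
  W1: need (3, 1, 3) fits (5, 1, 3); releases (2, 0, 2), pool now (7, 1, 5)
  W2: need (0, 1, 0) fits (7, 1, 5); releases (2, 0, 3), pool now (9, 1, 8)
  W5: need (3, 0, 7) fits (9, 1, 8); releases (0, 1, 3), pool now (9, 2, 11)
  W7: need (8, 0, 5) fits (9, 2, 11); releases (0, 2, 1), pool now (9, 4, 12)


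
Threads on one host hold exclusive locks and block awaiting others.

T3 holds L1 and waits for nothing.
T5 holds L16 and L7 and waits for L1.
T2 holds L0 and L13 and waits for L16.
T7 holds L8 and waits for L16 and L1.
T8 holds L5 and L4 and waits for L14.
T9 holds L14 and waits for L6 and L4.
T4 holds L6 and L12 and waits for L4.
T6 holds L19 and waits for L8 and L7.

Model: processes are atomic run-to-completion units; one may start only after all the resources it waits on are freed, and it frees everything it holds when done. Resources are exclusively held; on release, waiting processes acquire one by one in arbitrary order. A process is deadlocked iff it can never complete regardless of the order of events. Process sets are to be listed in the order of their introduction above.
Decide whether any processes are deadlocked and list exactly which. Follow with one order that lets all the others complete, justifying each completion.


The deadlocked set is T8, T9 and T4.
Key observation: nobody on the ring T8 -> T9 -> T8 can start until another member finishes, which never happens; T4 is caught in further circular waits.
A valid finishing order for the others: T3, T5, T7, T6, T2.
Check, step by step:
  run T3 (it waits on nothing); releases L1
  run T5 (all its waits — L1 — are resolved); releases L16 and L7
  run T7 (all its waits — L16 and L1 — are resolved); releases L8
  run T6 (all its waits — L8 and L7 — are resolved); releases L19
  run T2 (all its waits — L16 — are resolved); releases L0 and L13


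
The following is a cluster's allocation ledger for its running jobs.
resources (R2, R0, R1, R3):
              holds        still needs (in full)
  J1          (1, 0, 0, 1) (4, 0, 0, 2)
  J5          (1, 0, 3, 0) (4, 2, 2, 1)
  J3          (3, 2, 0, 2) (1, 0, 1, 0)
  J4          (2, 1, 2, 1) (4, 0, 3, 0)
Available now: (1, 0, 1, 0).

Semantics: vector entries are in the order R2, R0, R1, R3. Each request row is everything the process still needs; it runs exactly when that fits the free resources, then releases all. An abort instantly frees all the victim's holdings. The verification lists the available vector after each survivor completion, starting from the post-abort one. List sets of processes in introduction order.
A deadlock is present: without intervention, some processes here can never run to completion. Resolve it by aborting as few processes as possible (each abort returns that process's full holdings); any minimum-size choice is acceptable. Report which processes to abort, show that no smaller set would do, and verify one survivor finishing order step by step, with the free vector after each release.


Abort J4.
Key observation: the deadlocked J5 becomes finishable only because J4 released (2, 1, 2, 1); it completes at step 3 below.
No smaller set exists: with zero aborts the deadlock remains.
Survivors finish in the order: J3, J1, J5. Check, step by step (pool after the aborts first):
  pool = (3, 1, 3, 1)
  run J3 (needs (1, 0, 1, 0), free (3, 1, 3, 1)); after release of (3, 2, 0, 2) the pool is (6, 3, 3, 3)
  run J1 (needs (4, 0, 0, 2), free (6, 3, 3, 3)); after release of (1, 0, 0, 1) the pool is (7, 3, 3, 4)
  run J5 (needs (4, 2, 2, 1), free (7, 3, 3, 4)); after release of (1, 0, 3, 0) the pool is (8, 3, 6, 4)


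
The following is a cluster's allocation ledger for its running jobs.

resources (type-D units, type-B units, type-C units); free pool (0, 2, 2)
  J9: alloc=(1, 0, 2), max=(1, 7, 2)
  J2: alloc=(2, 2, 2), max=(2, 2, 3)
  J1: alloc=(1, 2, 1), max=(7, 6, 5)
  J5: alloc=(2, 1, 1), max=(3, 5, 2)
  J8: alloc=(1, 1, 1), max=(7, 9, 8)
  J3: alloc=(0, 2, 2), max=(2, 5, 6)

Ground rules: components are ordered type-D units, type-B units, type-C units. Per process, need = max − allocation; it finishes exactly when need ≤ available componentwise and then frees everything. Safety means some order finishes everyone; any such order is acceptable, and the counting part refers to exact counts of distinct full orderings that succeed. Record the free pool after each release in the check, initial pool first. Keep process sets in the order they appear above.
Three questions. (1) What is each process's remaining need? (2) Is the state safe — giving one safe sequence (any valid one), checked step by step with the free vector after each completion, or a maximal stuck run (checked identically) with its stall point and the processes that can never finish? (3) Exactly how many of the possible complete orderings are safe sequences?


(1) Outstanding need per process (order type-D units, type-B units, type-C units):
  J9: (0, 7, 0)
  J2: (0, 0, 1)
  J1: (6, 4, 4)
  J5: (1, 4, 1)
  J8: (6, 8, 7)
  J3: (2, 3, 4)
(2) UNSAFE.
Key observation: the pool after J2, J5, J3, J9 is (5, 7, 9); every surviving request exceeds it in type-D units, so progress ends there.
A maximal execution: J2, J5, J3, J9 — then nothing else fits. Check, step by step:
  pool = (0, 2, 2)
  run J2 (needs (0, 0, 1), free (0, 2, 2)); after release of (2, 2, 2) the pool is (2, 4, 4)
  run J5 (needs (1, 4, 1), free (2, 4, 4)); after release of (2, 1, 1) the pool is (4, 5, 5)
  run J3 (needs (2, 3, 4), free (4, 5, 5)); after release of (0, 2, 2) the pool is (4, 7, 7)
  run J9 (needs (0, 7, 0), free (4, 7, 7)); after release of (1, 0, 2) the pool is (5, 7, 9)
  J1 still needs (6, 4, 4) but only (5, 7, 9) is free — short on type-D units
  J8 still needs (6, 8, 7) but only (5, 7, 9) is free — short on type-D units and type-B units
Never able to finish: J1 and J8.
(3) The exact count: 0 of the possible complete orderings are safe sequences.


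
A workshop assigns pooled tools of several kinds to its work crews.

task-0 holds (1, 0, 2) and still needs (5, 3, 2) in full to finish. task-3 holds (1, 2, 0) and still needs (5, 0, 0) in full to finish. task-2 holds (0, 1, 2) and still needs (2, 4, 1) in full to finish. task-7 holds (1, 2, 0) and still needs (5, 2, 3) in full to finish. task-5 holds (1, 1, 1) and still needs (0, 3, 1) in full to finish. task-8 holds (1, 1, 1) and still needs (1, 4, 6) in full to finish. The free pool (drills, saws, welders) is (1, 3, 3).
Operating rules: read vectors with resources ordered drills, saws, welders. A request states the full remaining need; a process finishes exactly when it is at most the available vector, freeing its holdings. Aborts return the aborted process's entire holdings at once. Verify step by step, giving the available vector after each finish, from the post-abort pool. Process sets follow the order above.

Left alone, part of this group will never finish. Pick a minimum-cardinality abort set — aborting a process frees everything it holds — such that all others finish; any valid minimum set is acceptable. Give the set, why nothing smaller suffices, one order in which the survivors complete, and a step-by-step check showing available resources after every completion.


Minimum abort set: task-3 and task-7.
Key observation: the deadlocked task-0 becomes finishable only because task-3 and task-7 released (2, 4, 0); it completes at step 4 below.
Why nothing smaller works — every single abort fails: task-0 alone leaves task-3 blocked (short on drills); task-3 alone leaves task-0 blocked (short on drills); task-2 alone leaves task-0 blocked (short on drills); task-7 alone leaves task-0 blocked (short on drills); task-5 alone leaves task-0 blocked (short on drills); task-8 alone leaves task-0 blocked (short on drills).
Survivors finish in the order: task-2, task-5, task-8, task-0. Verifying each step (pool after the aborts first):
  pool = (3, 7, 3)
  task-2: need (2, 4, 1) fits (3, 7, 3); releases (0, 1, 2), pool now (3, 8, 5)
  task-5: need (0, 3, 1) fits (3, 8, 5); releases (1, 1, 1), pool now (4, 9, 6)
  task-8: need (1, 4, 6) fits (4, 9, 6); releases (1, 1, 1), pool now (5, 10, 7)
  task-0: need (5, 3, 2) fits (5, 10, 7); releases (1, 0, 2), pool now (6, 10, 9)


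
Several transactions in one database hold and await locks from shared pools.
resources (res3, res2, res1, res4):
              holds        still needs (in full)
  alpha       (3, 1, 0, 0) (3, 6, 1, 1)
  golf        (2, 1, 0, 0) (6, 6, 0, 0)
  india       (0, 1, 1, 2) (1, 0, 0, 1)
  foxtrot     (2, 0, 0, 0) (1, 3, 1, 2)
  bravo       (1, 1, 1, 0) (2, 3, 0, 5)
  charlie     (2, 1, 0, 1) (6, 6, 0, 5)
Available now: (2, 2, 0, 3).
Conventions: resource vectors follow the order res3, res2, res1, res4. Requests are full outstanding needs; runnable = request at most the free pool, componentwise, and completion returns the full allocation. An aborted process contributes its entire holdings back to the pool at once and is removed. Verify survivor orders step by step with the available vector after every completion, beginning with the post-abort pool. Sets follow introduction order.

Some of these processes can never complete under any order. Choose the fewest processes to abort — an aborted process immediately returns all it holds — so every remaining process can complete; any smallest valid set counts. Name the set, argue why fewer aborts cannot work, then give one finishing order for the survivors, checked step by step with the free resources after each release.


The answer: abort alpha and charlie.
Key observation: golf had no path to completion before; after the abort of alpha and charlie ((5, 2, 0, 1) returned), step 4 is where it fits.
No one abort is enough; case by case: alpha alone leaves golf blocked (short on res2); golf alone leaves alpha blocked (short on res2); india alone leaves alpha blocked (short on res2); foxtrot alone leaves alpha blocked (short on res2); bravo alone leaves alpha blocked (short on res2); charlie alone leaves alpha blocked (short on res2).
Survivors finish in the order: india, bravo, foxtrot, golf. Walking it through (pool after the aborts first):
  pool = (7, 4, 0, 4)
  india needs (1, 0, 0, 1) <= (7, 4, 0, 4) -> finishes; pool += (0, 1, 1, 2) = (7, 5, 1, 6)
  bravo needs (2, 3, 0, 5) <= (7, 5, 1, 6) -> finishes; pool += (1, 1, 1, 0) = (8, 6, 2, 6)
  foxtrot needs (1, 3, 1, 2) <= (8, 6, 2, 6) -> finishes; pool += (2, 0, 0, 0) = (10, 6, 2, 6)
  golf needs (6, 6, 0, 0) <= (10, 6, 2, 6) -> finishes; pool += (2, 1, 0, 0) = (12, 7, 2, 6)


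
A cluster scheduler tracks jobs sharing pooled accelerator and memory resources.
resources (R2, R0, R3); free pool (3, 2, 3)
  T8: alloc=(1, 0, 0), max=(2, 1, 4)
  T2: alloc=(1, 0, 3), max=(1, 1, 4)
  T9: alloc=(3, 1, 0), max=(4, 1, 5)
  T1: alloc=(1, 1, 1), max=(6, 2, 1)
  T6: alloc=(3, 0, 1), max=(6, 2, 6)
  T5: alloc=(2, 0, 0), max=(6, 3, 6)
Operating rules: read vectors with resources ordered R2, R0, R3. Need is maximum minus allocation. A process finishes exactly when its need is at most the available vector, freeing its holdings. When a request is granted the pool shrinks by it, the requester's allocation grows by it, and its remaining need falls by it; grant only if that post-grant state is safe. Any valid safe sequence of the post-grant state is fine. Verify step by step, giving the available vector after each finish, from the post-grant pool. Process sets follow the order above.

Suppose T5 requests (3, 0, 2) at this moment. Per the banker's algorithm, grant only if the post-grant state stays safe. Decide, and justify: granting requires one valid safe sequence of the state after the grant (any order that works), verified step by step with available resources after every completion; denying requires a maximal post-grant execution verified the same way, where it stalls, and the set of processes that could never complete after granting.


DENY — the pretend-granted state is unsafe.
Key observation: after T2, T8 the pool peaks at (2, 2, 4), and each blocked process is short somewhere: T9 on R3; T1 on R2; T6 on R2, R3; T5 on R0.
On the post-grant state, T2, T8 is a maximal run — nothing extends it. Verifying each step:
  pool = (0, 2, 1)
  run T2 (needs (0, 1, 1), free (0, 2, 1)); after release of (1, 0, 3) the pool is (1, 2, 4)
  run T8 (needs (1, 1, 4), free (1, 2, 4)); after release of (1, 0, 0) the pool is (2, 2, 4)
  T9 still needs (1, 0, 5) but only (2, 2, 4) is free — short on R3
  T1 still needs (5, 1, 0) but only (2, 2, 4) is free — short on R2
  T6 still needs (3, 2, 5) but only (2, 2, 4) is free — short on R2 and R3
  T5 still needs (1, 3, 4) but only (2, 2, 4) is free — short on R0
Post-grant, the permanently blocked set is T9, T1, T6 and T5.


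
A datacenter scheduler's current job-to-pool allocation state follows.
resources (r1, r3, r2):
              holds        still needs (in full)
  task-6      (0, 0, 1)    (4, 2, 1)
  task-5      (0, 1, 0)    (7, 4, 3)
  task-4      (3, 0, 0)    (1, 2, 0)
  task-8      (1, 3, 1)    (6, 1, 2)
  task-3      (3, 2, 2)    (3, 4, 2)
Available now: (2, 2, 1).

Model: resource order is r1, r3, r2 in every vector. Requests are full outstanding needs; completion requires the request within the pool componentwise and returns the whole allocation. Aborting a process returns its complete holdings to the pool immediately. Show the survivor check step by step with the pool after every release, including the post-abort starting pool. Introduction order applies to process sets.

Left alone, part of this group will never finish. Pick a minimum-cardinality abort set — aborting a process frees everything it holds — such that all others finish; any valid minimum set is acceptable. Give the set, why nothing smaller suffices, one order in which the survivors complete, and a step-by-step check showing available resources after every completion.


Minimum abort set: task-3.
Key observation: task-5 had no path to completion before; after the abort of task-3 ((3, 2, 2) returned), step 3 is where it fits.
Minimality: the empty abort set fails — the state is deadlocked as it stands.
The survivors complete as task-6, task-4, task-5, task-8. Verifying each step (starting from the post-abort pool):
  pool = (5, 4, 3)
  task-6: need (4, 2, 1) fits (5, 4, 3); releases (0, 0, 1), pool now (5, 4, 4)
  task-4: need (1, 2, 0) fits (5, 4, 4); releases (3, 0, 0), pool now (8, 4, 4)
  task-5: need (7, 4, 3) fits (8, 4, 4); releases (0, 1, 0), pool now (8, 5, 4)
  task-8: need (6, 1, 2) fits (8, 5, 4); releases (1, 3, 1), pool now (9, 8, 5)


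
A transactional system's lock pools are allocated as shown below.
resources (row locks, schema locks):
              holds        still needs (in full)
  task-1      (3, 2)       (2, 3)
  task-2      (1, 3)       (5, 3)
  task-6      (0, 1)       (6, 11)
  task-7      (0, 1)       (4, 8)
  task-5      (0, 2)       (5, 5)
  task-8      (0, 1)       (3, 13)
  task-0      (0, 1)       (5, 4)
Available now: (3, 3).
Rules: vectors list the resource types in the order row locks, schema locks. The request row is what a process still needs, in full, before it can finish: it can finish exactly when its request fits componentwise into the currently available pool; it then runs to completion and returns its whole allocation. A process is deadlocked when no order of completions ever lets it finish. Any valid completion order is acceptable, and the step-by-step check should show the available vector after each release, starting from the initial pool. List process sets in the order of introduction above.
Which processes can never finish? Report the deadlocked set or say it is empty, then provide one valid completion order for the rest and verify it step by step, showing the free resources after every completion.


No process is deadlocked.
Key observation: there is always a runnable process — task-1 first — so the state unwinds completely.
The rest can finish in the order task-1, task-0, task-5, task-2, task-7, task-6, task-8. Step-by-step check:
  pool = (3, 3)
  task-1 needs (2, 3) <= (3, 3) -> finishes; pool += (3, 2) = (6, 5)
  task-0 needs (5, 4) <= (6, 5) -> finishes; pool += (0, 1) = (6, 6)
  task-5 needs (5, 5) <= (6, 6) -> finishes; pool += (0, 2) = (6, 8)
  task-2 needs (5, 3) <= (6, 8) -> finishes; pool += (1, 3) = (7, 11)
  task-7 needs (4, 8) <= (7, 11) -> finishes; pool += (0, 1) = (7, 12)
  task-6 needs (6, 11) <= (7, 12) -> finishes; pool += (0, 1) = (7, 13)
  task-8 needs (3, 13) <= (7, 13) -> finishes; pool += (0, 1) = (7, 14)


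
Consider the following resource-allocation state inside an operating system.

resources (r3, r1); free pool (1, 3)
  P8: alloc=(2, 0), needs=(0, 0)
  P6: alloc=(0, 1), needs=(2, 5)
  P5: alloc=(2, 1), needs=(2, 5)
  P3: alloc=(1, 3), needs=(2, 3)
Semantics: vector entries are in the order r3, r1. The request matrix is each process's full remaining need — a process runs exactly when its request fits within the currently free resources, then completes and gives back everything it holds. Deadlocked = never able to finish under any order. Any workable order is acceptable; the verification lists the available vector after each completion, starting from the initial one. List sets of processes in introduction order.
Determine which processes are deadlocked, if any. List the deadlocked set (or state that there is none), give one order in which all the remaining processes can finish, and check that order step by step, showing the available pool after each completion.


No process is deadlocked.
Key observation: beginning at P8, releases accumulate fast enough that every process eventually fits.
The rest can finish in the order P8, P3, P5, P6. Verifying each step:
  pool = (1, 3)
  P8: need (0, 0) fits (1, 3); releases (2, 0), pool now (3, 3)
  P3: need (2, 3) fits (3, 3); releases (1, 3), pool now (4, 6)
  P5: need (2, 5) fits (4, 6); releases (2, 1), pool now (6, 7)
  P6: need (2, 5) fits (6, 7); releases (0, 1), pool now (6, 8)


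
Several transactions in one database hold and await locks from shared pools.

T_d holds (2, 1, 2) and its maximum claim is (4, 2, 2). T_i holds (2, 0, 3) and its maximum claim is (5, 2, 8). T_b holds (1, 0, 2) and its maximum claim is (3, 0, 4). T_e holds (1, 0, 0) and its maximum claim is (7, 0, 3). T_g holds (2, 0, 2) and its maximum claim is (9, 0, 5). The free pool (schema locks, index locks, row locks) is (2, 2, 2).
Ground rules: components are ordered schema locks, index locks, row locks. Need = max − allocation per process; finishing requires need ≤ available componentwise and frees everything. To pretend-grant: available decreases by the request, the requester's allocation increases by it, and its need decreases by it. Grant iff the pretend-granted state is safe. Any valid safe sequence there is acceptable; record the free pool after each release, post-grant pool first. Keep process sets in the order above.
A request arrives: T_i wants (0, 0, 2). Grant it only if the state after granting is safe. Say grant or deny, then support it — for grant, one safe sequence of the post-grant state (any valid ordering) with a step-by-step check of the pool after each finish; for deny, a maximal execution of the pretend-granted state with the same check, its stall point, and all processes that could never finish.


GRANT — the state after the grant stays safe, e.g. via T_d, T_b, T_i, T_g, T_e.
Key observation: post-grant, (2, 2, 0) remains, and an order beginning with T_d completes everyone.
Step-by-step check of the post-grant state:
  pool = (2, 2, 0)
  T_d: need (2, 1, 0) fits (2, 2, 0); releases (2, 1, 2), pool now (4, 3, 2)
  T_b: need (2, 0, 2) fits (4, 3, 2); releases (1, 0, 2), pool now (5, 3, 4)
  T_i: need (3, 2, 3) fits (5, 3, 4); releases (2, 0, 5), pool now (7, 3, 9)
  T_g: need (7, 0, 3) fits (7, 3, 9); releases (2, 0, 2), pool now (9, 3, 11)
  T_e: need (6, 0, 3) fits (9, 3, 11); releases (1, 0, 0), pool now (10, 3, 11)


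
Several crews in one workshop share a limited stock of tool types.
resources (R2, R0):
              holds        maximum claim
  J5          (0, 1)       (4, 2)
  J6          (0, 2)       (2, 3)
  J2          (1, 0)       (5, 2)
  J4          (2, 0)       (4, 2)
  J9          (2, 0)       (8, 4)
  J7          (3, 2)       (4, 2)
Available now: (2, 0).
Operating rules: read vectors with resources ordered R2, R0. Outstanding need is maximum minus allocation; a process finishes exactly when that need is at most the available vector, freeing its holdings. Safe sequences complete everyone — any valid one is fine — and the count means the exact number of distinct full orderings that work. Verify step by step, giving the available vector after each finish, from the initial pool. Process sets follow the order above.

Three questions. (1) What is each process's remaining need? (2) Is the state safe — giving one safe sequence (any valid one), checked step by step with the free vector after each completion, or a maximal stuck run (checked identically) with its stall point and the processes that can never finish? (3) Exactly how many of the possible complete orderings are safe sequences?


(1) Outstanding need per process (order R2, R0):
  J5: (4, 1)
  J6: (2, 1)
  J2: (4, 2)
  J4: (2, 2)
  J9: (6, 4)
  J7: (1, 0)
(2) The state is SAFE; one workable sequence: J7, J5, J6, J2, J9, J4.
Key observation: the first exact fit in this order is J9 — it needs (6, 4) with (6, 5) free, meeting a requested resource to the last unit.
Walking it through:
  pool = (2, 0)
  run J7 (needs (1, 0), free (2, 0)); after release of (3, 2) the pool is (5, 2)
  run J5 (needs (4, 1), free (5, 2)); after release of (0, 1) the pool is (5, 3)
  run J6 (needs (2, 1), free (5, 3)); after release of (0, 2) the pool is (5, 5)
  run J2 (needs (4, 2), free (5, 5)); after release of (1, 0) the pool is (6, 5)
  run J9 (needs (6, 4), free (6, 5)); after release of (2, 0) the pool is (8, 5)
  run J4 (needs (2, 2), free (8, 5)); after release of (2, 0) the pool is (10, 5)
(3) Exactly 50 of the possible complete orderings are safe sequences.


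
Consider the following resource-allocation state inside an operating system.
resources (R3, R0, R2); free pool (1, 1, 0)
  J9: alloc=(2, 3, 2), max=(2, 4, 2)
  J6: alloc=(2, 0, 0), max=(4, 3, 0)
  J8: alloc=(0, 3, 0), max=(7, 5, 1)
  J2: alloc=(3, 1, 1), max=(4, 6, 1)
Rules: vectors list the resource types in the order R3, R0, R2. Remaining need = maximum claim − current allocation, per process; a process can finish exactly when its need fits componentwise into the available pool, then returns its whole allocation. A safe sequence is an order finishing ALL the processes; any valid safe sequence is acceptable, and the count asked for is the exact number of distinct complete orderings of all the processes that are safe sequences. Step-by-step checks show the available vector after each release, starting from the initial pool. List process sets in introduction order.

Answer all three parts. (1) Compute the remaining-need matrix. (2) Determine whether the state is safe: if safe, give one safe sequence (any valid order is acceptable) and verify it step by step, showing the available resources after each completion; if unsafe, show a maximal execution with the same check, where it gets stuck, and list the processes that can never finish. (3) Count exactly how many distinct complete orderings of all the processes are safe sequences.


(1) Outstanding need per process (order R3, R0, R2):
  J9: (0, 1, 0)
  J6: (2, 3, 0)
  J8: (7, 2, 1)
  J2: (1, 5, 0)
(2) UNSAFE.
Key observation: after J9, J6 the pool peaks at (5, 4, 2), and each blocked process is short somewhere: J8 on R3; J2 on R0.
A maximal execution: J9, J6 — then nothing else fits. Step-by-step check:
  pool = (1, 1, 0)
  J9 needs (0, 1, 0) <= (1, 1, 0) -> finishes; pool += (2, 3, 2) = (3, 4, 2)
  J6 needs (2, 3, 0) <= (3, 4, 2) -> finishes; pool += (2, 0, 0) = (5, 4, 2)
  blocked: J8 wants (7, 2, 1), pool (5, 4, 2) — not enough R3
  blocked: J2 wants (1, 5, 0), pool (5, 4, 2) — not enough R0
Permanently blocked: J8 and J2.
(3) The exact count: 0 of the possible complete orderings are safe sequences.


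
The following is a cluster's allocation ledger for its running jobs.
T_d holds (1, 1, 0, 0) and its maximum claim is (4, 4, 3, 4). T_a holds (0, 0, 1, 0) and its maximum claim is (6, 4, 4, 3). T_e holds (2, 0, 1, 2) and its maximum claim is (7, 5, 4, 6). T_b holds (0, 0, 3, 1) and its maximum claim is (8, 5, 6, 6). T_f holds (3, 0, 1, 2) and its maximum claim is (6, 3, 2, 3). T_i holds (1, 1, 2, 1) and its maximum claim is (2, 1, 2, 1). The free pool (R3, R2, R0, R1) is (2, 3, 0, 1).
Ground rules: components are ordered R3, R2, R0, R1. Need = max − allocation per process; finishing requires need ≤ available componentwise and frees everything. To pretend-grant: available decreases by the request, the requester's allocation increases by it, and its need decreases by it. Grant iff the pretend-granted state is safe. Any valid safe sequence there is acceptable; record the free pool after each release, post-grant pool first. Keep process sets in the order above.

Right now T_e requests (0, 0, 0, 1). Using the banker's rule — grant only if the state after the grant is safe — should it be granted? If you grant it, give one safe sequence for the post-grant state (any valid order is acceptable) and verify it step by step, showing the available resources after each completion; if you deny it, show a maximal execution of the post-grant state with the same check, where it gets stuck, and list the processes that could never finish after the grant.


DENY: after the grant no complete ordering would exist.
Key observation: after T_i, T_f, T_a the pool peaks at (6, 4, 4, 3), and each blocked process is short somewhere: T_d on R1; T_e on R2; T_b on R3, R2, R1.
Pretend the grant happened; the run T_i, T_f, T_a goes as far as possible. Step-by-step check:
  pool = (2, 3, 0, 0)
  T_i: need (1, 0, 0, 0) fits (2, 3, 0, 0); releases (1, 1, 2, 1), pool now (3, 4, 2, 1)
  T_f: need (3, 3, 1, 1) fits (3, 4, 2, 1); releases (3, 0, 1, 2), pool now (6, 4, 3, 3)
  T_a: need (6, 4, 3, 3) fits (6, 4, 3, 3); releases (0, 0, 1, 0), pool now (6, 4, 4, 3)
  T_d cannot run: need (3, 3, 3, 4) vs free (6, 4, 4, 3) (insufficient R1)
  T_e cannot run: need (5, 5, 3, 3) vs free (6, 4, 4, 3) (insufficient R2)
  T_b cannot run: need (8, 5, 3, 5) vs free (6, 4, 4, 3) (insufficient R3, R2 and R1)
Post-grant, the permanently blocked set is T_d, T_e and T_b.


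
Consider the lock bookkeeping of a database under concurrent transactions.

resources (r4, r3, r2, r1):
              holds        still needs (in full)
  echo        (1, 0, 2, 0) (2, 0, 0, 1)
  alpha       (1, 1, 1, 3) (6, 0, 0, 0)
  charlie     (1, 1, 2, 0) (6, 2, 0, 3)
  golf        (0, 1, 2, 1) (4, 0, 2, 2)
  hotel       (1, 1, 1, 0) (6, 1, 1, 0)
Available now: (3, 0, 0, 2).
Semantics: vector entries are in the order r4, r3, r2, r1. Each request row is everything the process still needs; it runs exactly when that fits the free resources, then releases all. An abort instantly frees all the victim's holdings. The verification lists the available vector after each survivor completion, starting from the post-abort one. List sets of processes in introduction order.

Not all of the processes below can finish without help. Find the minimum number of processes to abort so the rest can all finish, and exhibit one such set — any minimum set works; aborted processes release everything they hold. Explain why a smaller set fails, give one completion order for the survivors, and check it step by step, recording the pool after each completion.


The answer: abort alpha and hotel.
Key observation: the returned (2, 2, 2, 3) from alpha and hotel is what brings charlie — unrunnable before, under any order — into play at step 3.
No one abort is enough; case by case: echo alone leaves alpha blocked (short on r4); alpha alone leaves charlie blocked (short on r4); charlie alone leaves alpha blocked (short on r4); golf alone leaves alpha blocked (short on r4); hotel alone leaves alpha blocked (short on r4).
One survivor order: golf, echo, charlie. Step-by-step check (post-abort pool first):
  pool = (5, 2, 2, 5)
  golf needs (4, 0, 2, 2) <= (5, 2, 2, 5) -> finishes; pool += (0, 1, 2, 1) = (5, 3, 4, 6)
  echo needs (2, 0, 0, 1) <= (5, 3, 4, 6) -> finishes; pool += (1, 0, 2, 0) = (6, 3, 6, 6)
  charlie needs (6, 2, 0, 3) <= (6, 3, 6, 6) -> finishes; pool += (1, 1, 2, 0) = (7, 4, 8, 6)


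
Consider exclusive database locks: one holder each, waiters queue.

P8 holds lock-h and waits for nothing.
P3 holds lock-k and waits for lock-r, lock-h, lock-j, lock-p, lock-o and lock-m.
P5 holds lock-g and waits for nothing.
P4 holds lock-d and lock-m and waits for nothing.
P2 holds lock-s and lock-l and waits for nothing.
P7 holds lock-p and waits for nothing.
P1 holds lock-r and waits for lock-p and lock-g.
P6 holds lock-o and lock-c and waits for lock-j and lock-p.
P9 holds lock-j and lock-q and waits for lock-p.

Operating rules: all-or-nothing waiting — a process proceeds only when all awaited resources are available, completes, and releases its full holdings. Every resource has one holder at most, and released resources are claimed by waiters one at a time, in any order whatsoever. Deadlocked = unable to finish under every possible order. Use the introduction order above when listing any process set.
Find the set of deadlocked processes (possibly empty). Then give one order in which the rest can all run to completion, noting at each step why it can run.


The deadlocked set is empty.
Key observation: the wait graph is acyclic; completion cascades from the unblocked processes through everyone else.
One completion order for the rest: P7, P4, P9, P6, P5, P1, P8, P3, P2.
Verifying each step:
  run P7 (it waits on nothing); releases lock-p
  run P4 (it waits on nothing); releases lock-d and lock-m
  P9 waits on lock-p — all released -> runs and releases lock-j and lock-q
  P6 waits on lock-j and lock-p — all released -> runs and releases lock-o and lock-c
  run P5 (it waits on nothing); releases lock-g
  P1 waits on lock-p and lock-g — all released -> runs and releases lock-r
  run P8 (it waits on nothing); releases lock-h
  P3 waits on lock-r, lock-h, lock-j, lock-p, lock-o and lock-m — all released -> runs and releases lock-k
  run P2 (it waits on nothing); releases lock-s and lock-l


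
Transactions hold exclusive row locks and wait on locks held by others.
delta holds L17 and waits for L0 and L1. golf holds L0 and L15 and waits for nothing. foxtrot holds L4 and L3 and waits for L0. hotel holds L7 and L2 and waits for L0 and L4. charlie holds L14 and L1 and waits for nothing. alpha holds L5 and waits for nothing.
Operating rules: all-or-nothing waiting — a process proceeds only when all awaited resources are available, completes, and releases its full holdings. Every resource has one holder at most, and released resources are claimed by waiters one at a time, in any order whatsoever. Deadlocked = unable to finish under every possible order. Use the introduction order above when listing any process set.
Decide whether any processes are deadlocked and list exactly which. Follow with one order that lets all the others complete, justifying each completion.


No process is deadlocked.
Key observation: although several processes wait, no cycle exists — each chain bottoms out at a free runner.
The rest can finish in the order charlie, alpha, golf, delta, foxtrot, hotel.
Check, step by step:
  run charlie (it waits on nothing); releases L14 and L1
  run alpha (it waits on nothing); releases L5
  run golf (it waits on nothing); releases L0 and L15
  run delta (all its waits — L0 and L1 — are resolved); releases L17
  run foxtrot (all its waits — L0 — are resolved); releases L4 and L3
  run hotel (all its waits — L0 and L4 — are resolved); releases L7 and L2


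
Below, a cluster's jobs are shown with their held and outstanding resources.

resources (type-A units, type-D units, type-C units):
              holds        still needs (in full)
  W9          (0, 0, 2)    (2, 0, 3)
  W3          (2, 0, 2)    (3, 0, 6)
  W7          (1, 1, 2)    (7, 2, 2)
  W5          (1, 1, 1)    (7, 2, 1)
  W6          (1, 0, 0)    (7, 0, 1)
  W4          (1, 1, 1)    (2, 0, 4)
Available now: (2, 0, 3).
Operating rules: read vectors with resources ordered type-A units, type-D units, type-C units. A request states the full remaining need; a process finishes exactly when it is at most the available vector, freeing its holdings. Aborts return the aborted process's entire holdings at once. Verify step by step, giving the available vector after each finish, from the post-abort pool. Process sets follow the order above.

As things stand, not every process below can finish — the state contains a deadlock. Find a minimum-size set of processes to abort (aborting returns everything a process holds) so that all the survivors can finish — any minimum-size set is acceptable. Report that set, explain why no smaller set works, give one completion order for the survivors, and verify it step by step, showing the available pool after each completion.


Minimum abort set: W7 and W5.
Key observation: aborting W7 and W5 returns (2, 2, 3), and W6 — hopeless before — runs at step 4 with the returned capacity in the pool.
Minimality, checking each single-abort alternative: W9 alone leaves W7 blocked (short on type-A units and type-D units); W3 alone leaves W7 blocked (short on type-A units and type-D units); W7 alone leaves W5 blocked (short on type-A units); W5 alone leaves W7 blocked (short on type-A units); W6 alone leaves W7 blocked (short on type-A units and type-D units); W4 alone leaves W7 blocked (short on type-A units and type-D units).
The survivors complete as W9, W4, W3, W6. Check, step by step (starting from the post-abort pool):
  pool = (4, 2, 6)
  run W9 (needs (2, 0, 3), free (4, 2, 6)); after release of (0, 0, 2) the pool is (4, 2, 8)
  run W4 (needs (2, 0, 4), free (4, 2, 8)); after release of (1, 1, 1) the pool is (5, 3, 9)
  run W3 (needs (3, 0, 6), free (5, 3, 9)); after release of (2, 0, 2) the pool is (7, 3, 11)
  run W6 (needs (7, 0, 1), free (7, 3, 11)); after release of (1, 0, 0) the pool is (8, 3, 11)


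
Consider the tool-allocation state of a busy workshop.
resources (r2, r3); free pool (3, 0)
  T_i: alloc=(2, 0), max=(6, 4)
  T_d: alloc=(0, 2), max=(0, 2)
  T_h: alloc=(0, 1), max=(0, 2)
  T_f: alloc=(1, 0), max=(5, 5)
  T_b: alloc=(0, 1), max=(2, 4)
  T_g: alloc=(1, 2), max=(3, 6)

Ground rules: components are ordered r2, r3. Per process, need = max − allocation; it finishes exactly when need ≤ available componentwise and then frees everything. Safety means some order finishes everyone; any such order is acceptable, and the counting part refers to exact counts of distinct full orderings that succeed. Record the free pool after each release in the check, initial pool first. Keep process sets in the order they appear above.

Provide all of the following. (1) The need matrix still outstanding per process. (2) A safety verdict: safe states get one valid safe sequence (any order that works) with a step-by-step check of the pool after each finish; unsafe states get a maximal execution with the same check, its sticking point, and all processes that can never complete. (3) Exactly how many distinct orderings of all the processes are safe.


(1) Outstanding need per process (order r2, r3):
  T_i: (4, 4)
  T_d: (0, 0)
  T_h: (0, 1)
  T_f: (4, 5)
  T_b: (2, 3)
  T_g: (2, 4)
(2) SAFE — a valid safe sequence is T_d, T_h, T_b, T_g, T_i, T_f.
Key observation: the order's first zero-slack moment is T_b ((2, 3) needed, (3, 3) free — a requested resource with nothing to spare).
Check, step by step:
  pool = (3, 0)
  T_d: need (0, 0) fits (3, 0); releases (0, 2), pool now (3, 2)
  T_h: need (0, 1) fits (3, 2); releases (0, 1), pool now (3, 3)
  T_b: need (2, 3) fits (3, 3); releases (0, 1), pool now (3, 4)
  T_g: need (2, 4) fits (3, 4); releases (1, 2), pool now (4, 6)
  T_i: need (4, 4) fits (4, 6); releases (2, 0), pool now (6, 6)
  T_f: need (4, 5) fits (6, 6); releases (1, 0), pool now (7, 6)
(3) Precisely 2 of the possible complete orderings are safe sequences.
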